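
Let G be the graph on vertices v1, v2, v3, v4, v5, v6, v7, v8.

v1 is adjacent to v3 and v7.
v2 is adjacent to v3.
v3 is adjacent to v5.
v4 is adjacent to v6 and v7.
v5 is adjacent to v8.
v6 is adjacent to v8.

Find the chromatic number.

The cycle v6-v8-v5-v3-v1-v7-v4-v6 has odd length 7, so it cannot be 2-colored; at least 3 colors are needed.
One proper 3-coloring: v1=2, v2=2, v3=1, v4=2, v5=2, v6=3, v7=1, v8=1. No two adjacent vertices share a color.

3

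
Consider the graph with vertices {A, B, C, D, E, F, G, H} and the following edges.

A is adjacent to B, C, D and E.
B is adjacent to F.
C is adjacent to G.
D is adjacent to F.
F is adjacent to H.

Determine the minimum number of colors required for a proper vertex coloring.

2

A and E are adjacent, so at least 2 colors are needed.
2 colors suffice: A=red, B=blue, C=blue, D=blue, E=blue, F=red, G=red, H=blue. Every edge joins two different colors.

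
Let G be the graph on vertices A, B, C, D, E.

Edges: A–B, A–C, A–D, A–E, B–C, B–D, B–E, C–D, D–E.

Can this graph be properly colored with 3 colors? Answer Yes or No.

No

A, B, C, D are pairwise adjacent (a clique of size 4), so at least 4 colors are needed.
So 3 colors are not enough.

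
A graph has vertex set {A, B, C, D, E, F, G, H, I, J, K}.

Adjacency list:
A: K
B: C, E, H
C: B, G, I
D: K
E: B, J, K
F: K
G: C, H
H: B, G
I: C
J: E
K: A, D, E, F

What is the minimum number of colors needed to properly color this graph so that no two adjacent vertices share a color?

C and I are adjacent, so at least 2 colors are needed.
2 colors suffice: A=blue, B=red, C=blue, D=blue, E=blue, F=blue, G=red, H=blue, I=red, J=red, K=red. Every edge joins two different colors.

2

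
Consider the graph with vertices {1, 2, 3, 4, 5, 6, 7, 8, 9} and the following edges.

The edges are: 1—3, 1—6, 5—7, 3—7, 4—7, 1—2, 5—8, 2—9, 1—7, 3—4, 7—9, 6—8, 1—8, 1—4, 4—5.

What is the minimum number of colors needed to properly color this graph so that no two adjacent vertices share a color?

1, 3, 4, 7 are pairwise adjacent (a clique of size 4), so at least 4 colors are needed.
4 colors suffice: color red → {1, 5, 9}; color blue → {2, 7, 8}; color green → {4, 6}; color yellow → {3}. Each edge has distinct colors on its endpoints.

4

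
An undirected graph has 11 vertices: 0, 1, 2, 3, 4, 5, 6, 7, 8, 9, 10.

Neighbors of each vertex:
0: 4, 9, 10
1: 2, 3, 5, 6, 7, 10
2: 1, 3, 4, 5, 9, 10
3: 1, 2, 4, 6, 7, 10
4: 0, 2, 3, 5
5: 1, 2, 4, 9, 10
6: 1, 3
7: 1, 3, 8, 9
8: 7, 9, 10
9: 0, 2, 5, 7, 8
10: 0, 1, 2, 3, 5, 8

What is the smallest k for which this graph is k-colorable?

1, 2, 5, 10 form a clique, so at least 4 colors are needed.
4 colors suffice: color a → {4, 6, 9, 10}; color b → {0, 2, 7}; color c → {1, 8}; color d → {3, 5}. Every edge joins two different colors.

4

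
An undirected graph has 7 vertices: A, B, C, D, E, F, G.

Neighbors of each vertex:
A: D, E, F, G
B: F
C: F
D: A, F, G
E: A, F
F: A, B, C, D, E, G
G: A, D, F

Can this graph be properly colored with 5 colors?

The chromatic number is 4. A, D, F, G form a clique, so at least 4 colors are needed.
4 colors suffice: color red → {F}; color blue → {A, B, C}; color green → {E, G}; color yellow → {D}.
Since 5 ≥ 4, a proper 5-coloring certainly exists.

Yes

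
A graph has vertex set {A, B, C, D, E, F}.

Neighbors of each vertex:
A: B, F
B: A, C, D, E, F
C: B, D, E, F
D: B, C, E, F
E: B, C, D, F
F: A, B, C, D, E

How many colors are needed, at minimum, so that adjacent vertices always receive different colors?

B, C, D, E, F form a clique, so at least 5 colors are needed.
5 colors suffice: A=3, B=1, C=4, D=5, E=3, F=2. No two adjacent vertices share a color.

5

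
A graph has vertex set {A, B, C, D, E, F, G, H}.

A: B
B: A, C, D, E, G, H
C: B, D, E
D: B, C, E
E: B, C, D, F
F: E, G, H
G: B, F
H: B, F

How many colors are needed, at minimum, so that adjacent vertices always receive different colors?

4

B, C, D, E are mutually adjacent (a clique of size 4), so at least 4 colors are needed.
A valid assignment using 4 colors: A=blue, B=red, C=green, D=yellow, E=blue, F=red, G=blue, H=blue. Every edge joins two different colors.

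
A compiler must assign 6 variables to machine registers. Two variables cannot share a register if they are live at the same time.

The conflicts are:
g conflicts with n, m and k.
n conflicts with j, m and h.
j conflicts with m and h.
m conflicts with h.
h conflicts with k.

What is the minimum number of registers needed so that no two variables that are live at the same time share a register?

4

n, j, m, h pairwise conflict, so at least 4 registers are needed.
Using 4 registers: g=1, n=2, j=4, m=3, h=1, k=2. No two conflicting variables share a register.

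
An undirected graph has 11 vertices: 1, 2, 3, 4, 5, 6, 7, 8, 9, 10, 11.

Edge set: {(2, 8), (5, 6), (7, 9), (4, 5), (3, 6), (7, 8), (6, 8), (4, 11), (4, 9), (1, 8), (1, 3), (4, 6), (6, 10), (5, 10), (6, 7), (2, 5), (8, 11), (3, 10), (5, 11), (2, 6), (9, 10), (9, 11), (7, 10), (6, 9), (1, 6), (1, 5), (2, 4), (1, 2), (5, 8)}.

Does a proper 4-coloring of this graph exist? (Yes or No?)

1, 2, 5, 6, 8 form a clique, so at least 5 colors are needed.
So 4 colors are not enough.

No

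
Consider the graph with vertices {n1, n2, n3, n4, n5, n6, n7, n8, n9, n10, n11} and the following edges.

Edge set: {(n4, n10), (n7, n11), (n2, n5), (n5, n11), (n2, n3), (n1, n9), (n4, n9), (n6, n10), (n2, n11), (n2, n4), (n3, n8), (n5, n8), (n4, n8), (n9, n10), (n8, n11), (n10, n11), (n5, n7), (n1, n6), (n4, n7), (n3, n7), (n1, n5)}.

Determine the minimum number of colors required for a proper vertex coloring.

n4, n9, n10 are pairwise adjacent, so at least 3 colors are needed.
3 colors suffice: color 1 → {n1, n3, n4, n11}; color 2 → {n5, n10}; color 3 → {n2, n6, n7, n8, n9}. No two adjacent vertices share a color.

3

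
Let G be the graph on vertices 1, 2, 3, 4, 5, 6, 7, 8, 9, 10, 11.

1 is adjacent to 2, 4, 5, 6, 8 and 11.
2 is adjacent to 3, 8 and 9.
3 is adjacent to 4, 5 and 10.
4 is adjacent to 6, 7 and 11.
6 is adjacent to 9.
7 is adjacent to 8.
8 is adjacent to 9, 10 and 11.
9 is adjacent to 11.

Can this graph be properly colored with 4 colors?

The chromatic number is 3. 2, 8, 9 form a triangle, so at least 3 colors are needed.
3 colors suffice: color red → {4, 5, 8}; color blue → {1, 3, 7, 9}; color green → {2, 6, 10, 11}.
Since 4 ≥ 3, a proper 4-coloring certainly exists.

Yes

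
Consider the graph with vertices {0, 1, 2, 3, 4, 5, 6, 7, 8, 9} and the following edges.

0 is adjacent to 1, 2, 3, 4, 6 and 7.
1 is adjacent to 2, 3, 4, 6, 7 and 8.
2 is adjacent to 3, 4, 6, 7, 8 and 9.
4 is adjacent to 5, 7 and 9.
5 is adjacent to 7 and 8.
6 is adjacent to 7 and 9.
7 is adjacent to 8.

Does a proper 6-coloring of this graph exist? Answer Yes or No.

Yes

The chromatic number is 5. 0, 1, 2, 6, 7 form a clique, so at least 5 colors are needed.
One proper 5-coloring: 0=d, 1=c, 2=a, 3=b, 4=e, 5=a, 6=e, 7=b, 8=d, 9=b.
Since 6 ≥ 5, a proper 6-coloring certainly exists.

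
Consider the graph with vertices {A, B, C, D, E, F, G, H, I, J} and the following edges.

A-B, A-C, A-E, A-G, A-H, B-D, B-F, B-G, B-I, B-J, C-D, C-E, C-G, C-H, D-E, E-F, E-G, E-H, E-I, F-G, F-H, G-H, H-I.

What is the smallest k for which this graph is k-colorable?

5

A, C, E, G, H are mutually adjacent (a clique of size 5), so at least 5 colors are needed.
5 colors suffice: color 1 → {B, E}; color 2 → {D, H, J}; color 3 → {G, I}; color 4 → {C, F}; color 5 → {A}. No two adjacent vertices share a color.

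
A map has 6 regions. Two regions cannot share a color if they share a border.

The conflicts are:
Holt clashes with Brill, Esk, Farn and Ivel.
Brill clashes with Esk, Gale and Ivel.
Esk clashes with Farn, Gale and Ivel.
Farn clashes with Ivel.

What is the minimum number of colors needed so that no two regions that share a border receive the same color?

Holt, Brill, Esk, Ivel are mutually in conflict, so at least 4 colors are needed.
4 colors suffice: color 1 → {Esk}; color 2 → {Brill, Farn}; color 3 → {Holt, Gale}; color 4 → {Ivel}. Each listed conflict is separated.

4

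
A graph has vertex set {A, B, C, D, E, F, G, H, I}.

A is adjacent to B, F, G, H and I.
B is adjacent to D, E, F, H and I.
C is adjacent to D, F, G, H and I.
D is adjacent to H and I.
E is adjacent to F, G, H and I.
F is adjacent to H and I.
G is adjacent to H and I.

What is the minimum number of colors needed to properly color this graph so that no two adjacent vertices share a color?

4

A, B, F, I are pairwise adjacent (a clique of size 4), so at least 4 colors are needed.
4 colors suffice: color red → {H, I}; color blue → {D, F, G}; color green → {B, C}; color yellow → {A, E}. Each edge has distinct colors on its endpoints.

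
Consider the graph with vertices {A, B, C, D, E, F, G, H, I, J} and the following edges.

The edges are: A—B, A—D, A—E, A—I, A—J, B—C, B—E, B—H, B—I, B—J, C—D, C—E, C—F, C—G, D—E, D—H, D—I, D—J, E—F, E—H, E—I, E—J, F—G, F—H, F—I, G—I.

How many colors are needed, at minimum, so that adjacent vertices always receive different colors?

4

A, D, E, I are mutually adjacent (a clique of size 4), so at least 4 colors are needed.
One proper 4-coloring: A=4, B=3, C=2, D=3, E=1, F=3, G=1, H=2, I=2, J=2. Every edge joins two different colors.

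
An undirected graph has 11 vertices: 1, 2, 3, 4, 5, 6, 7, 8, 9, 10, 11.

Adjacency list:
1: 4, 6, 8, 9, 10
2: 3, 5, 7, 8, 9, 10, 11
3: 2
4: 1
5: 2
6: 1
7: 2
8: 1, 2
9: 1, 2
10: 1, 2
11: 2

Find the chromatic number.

2 and 11 are adjacent, so at least 2 colors are needed.
2 colors suffice: color a → {1, 2}; color b → {3, 4, 5, 6, 7, 8, 9, 10, 11}. Every edge joins two different colors.

2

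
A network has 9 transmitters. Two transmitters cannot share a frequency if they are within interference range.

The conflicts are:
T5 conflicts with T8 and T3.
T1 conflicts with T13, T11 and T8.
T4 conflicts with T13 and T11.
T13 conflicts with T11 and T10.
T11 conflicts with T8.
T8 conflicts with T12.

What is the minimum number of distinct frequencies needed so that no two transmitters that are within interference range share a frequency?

3

T4, T13, T11 are mutually in conflict, so at least 3 frequencies are needed.
Using 3 frequencies: T5=1, T1=3, T4=3, T13=2, T11=1, T8=2, T10=1, T12=1, T3=2. No two conflicting transmitters share a frequency.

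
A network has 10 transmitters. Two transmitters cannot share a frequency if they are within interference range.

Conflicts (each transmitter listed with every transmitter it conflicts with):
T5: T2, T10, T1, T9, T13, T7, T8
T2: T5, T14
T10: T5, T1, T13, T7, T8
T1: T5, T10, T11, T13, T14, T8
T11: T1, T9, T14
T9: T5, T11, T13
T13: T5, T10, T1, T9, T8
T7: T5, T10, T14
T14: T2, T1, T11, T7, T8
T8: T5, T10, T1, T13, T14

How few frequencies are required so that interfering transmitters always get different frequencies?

5

T5, T10, T1, T13, T8 all conflict with each other, so at least 5 frequencies are needed.
Using 5 frequencies: T5=1, T2=2, T10=3, T1=2, T11=3, T9=2, T13=5, T7=2, T14=1, T8=4. No two conflicting transmitters share a frequency.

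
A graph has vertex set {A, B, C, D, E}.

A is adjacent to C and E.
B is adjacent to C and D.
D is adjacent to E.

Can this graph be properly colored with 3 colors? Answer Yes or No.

The chromatic number is 3. The cycle D-E-A-C-B-D has odd length 5, so it cannot be 2-colored; at least 3 colors are needed.
One proper 3-coloring: A=1, B=3, C=2, D=1, E=2.
That is already a proper 3-coloring.

Yes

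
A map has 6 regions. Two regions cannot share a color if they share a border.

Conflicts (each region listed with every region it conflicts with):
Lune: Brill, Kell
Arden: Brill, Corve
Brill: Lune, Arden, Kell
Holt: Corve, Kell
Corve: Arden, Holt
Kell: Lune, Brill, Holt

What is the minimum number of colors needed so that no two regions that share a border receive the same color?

3

Lune, Brill, Kell are mutually in conflict, so at least 3 colors are needed.
3 colors suffice: Lune=3, Arden=3, Brill=1, Holt=1, Corve=2, Kell=2. Each listed conflict is separated.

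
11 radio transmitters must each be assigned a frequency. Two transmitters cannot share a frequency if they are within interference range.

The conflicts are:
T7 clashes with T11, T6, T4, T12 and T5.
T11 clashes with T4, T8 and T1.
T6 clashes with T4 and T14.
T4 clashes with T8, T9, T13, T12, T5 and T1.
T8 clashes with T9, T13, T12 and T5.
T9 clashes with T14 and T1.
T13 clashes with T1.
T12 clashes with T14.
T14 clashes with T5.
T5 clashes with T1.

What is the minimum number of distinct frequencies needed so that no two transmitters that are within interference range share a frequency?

T11, T4, T1 pairwise conflict, so at least 3 frequencies are needed.
Using 3 frequencies: T7=2, T11=3, T6=3, T4=1, T8=2, T9=3, T13=3, T12=3, T14=1, T5=3, T1=2. Each listed conflict is separated.

3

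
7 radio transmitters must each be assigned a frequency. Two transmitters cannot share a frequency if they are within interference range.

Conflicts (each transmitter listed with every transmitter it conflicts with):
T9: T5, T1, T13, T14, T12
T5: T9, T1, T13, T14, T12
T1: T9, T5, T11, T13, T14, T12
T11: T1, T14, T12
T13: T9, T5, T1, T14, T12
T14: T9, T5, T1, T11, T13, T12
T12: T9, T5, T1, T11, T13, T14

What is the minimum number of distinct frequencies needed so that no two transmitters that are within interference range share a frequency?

T9, T5, T1, T13, T14, T12 all conflict with each other, so at least 6 frequencies are needed.
Using 6 frequencies: T9=4, T5=6, T1=2, T11=4, T13=5, T14=1, T12=3. Every pair that conflicts lands in different frequencies.

6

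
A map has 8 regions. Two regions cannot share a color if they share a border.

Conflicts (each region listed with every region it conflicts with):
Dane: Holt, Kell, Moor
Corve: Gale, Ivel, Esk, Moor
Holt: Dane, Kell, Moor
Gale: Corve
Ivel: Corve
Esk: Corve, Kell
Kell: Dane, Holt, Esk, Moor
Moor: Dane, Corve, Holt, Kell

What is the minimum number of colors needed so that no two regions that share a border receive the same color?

Dane, Holt, Kell, Moor all conflict with each other, so at least 4 colors are needed.
4 colors suffice: Dane=4, Corve=1, Holt=3, Gale=2, Ivel=2, Esk=2, Kell=1, Moor=2. Each listed conflict is separated.

4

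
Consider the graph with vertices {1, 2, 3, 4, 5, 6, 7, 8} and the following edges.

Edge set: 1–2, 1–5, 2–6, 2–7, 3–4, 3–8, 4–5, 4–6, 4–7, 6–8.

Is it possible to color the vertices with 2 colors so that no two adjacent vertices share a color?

The cycle 2-1-5-4-6-2 has odd length 5, so it cannot be 2-colored; at least 3 colors are needed.
So 2 colors are not enough.

No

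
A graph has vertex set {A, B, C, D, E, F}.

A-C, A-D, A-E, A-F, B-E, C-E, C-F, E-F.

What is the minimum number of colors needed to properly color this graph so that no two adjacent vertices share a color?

4

A, C, E, F are pairwise adjacent (a clique of size 4), so at least 4 colors are needed.
4 colors suffice: color red → {A, B}; color blue → {D, E}; color green → {F}; color yellow → {C}. Every edge joins two different colors.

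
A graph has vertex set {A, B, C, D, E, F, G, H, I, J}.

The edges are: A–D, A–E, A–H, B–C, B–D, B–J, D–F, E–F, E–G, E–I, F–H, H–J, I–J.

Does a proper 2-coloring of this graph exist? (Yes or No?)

No

The cycle H-J-B-D-F-H has odd length 5, so it cannot be 2-colored; at least 3 colors are needed.
So 2 colors are not enough.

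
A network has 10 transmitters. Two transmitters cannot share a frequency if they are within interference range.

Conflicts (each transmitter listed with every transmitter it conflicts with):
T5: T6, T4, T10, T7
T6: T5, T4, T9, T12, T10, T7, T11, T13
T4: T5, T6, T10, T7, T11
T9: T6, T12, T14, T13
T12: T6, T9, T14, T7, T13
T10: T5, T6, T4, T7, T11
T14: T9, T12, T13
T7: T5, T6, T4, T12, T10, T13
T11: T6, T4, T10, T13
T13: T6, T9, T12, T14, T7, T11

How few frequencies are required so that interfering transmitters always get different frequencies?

T5, T6, T4, T10, T7 are mutually in conflict, so at least 5 frequencies are needed.
5 frequencies suffice: frequency 1 → {T6, T14}; frequency 2 → {T9, T7, T11}; frequency 3 → {T4, T13}; frequency 4 → {T12, T10}; frequency 5 → {T5}. Every pair that conflicts lands in different frequencies.

5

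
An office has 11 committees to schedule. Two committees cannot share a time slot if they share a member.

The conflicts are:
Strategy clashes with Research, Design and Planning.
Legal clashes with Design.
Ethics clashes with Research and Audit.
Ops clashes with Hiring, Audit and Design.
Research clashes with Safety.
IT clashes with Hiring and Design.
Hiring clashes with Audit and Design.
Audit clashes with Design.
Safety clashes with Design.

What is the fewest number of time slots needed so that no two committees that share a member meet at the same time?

4

Ops, Hiring, Audit, Design all conflict with each other, so at least 4 time slots are needed.
Using 4 time slots: Strategy=2, Legal=2, Ethics=3, Ops=4, Research=1, IT=2, Hiring=3, Audit=2, Safety=2, Design=1, Planning=1. Each listed conflict is separated.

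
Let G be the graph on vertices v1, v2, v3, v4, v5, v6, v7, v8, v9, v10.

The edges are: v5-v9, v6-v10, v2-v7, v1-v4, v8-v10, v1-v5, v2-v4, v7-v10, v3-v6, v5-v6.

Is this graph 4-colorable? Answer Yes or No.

The chromatic number is 3. The cycle v2-v7-v10-v6-v5-v1-v4-v2 has odd length 7, so it cannot be 2-colored; at least 3 colors are needed.
3 colors suffice: color 1 → {v3, v4, v5, v10}; color 2 → {v1, v6, v7, v8, v9}; color 3 → {v2}.
Since 4 ≥ 3, a proper 4-coloring certainly exists.

Yes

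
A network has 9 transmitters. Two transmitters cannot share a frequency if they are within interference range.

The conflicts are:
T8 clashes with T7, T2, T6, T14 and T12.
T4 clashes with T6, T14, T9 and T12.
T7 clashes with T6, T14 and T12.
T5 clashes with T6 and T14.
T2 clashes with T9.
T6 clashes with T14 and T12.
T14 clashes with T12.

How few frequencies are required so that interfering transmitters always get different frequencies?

T8, T7, T6, T14, T12 are mutually in conflict, so at least 5 frequencies are needed.
5 frequencies suffice: frequency 1 → {T2, T6}; frequency 2 → {T14, T9}; frequency 3 → {T8, T4, T5}; frequency 4 → {T12}; frequency 5 → {T7}. Every pair that conflicts lands in different frequencies.

5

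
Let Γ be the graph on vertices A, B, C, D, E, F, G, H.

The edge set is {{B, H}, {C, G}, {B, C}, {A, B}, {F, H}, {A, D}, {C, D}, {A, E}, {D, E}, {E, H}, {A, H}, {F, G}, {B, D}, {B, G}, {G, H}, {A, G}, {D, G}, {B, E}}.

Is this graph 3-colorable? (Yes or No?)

No

B, C, D, G are mutually adjacent (a clique of size 4), so at least 4 colors are needed.
So 3 colors are not enough.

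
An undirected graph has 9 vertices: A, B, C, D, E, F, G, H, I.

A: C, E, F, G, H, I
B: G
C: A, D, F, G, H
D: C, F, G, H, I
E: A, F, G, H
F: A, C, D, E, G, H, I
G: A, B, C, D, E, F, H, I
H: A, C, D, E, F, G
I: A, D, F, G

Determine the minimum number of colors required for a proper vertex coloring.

5

A, E, F, G, H are mutually adjacent (a clique of size 5), so at least 5 colors are needed.
A valid assignment using 5 colors: A=3, B=2, C=5, D=3, E=5, F=2, G=1, H=4, I=4. Every edge joins two different colors.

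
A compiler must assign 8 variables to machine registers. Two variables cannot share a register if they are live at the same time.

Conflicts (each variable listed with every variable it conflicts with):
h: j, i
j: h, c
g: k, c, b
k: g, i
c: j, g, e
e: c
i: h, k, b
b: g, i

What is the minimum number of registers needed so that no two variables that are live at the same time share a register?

2

g and b conflict, so at least 2 registers are needed.
2 registers suffice: h=2, j=1, g=1, k=2, c=2, e=1, i=1, b=2. No two conflicting variables share a register.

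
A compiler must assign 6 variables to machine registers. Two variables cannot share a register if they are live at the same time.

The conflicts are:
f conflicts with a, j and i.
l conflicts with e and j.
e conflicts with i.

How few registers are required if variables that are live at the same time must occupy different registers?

The cycle e-l-j-f-i-e has odd length 5, so it cannot be 2-colored; at least 3 registers are needed.
3 registers suffice: f=1, l=1, a=2, e=3, j=2, i=2. No two conflicting variables share a register.

3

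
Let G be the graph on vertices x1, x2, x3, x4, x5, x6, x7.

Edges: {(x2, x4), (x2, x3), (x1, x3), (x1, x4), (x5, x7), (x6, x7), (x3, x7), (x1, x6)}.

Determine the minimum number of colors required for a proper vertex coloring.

x2 and x3 are adjacent, so at least 2 colors are needed.
2 colors suffice: color R → {x1, x2, x7}; color B → {x3, x4, x5, x6}. No two adjacent vertices share a color.

2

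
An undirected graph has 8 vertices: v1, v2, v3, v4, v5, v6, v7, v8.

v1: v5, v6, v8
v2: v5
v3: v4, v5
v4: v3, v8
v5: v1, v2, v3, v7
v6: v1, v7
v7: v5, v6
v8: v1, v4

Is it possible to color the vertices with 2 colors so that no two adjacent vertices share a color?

No

The cycle v4-v3-v5-v1-v8-v4 has odd length 5, so it cannot be 2-colored; at least 3 colors are needed.
So 2 colors are not enough.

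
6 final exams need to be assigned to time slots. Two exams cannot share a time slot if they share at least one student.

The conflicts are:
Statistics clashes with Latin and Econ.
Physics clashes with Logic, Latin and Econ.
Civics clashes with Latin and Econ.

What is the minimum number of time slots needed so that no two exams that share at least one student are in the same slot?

Physics and Latin conflict, so at least 2 time slots are needed.
2 time slots suffice: time slot 1 → {Statistics, Physics, Civics}; time slot 2 → {Logic, Latin, Econ}. No two conflicting exams share a time slot.

2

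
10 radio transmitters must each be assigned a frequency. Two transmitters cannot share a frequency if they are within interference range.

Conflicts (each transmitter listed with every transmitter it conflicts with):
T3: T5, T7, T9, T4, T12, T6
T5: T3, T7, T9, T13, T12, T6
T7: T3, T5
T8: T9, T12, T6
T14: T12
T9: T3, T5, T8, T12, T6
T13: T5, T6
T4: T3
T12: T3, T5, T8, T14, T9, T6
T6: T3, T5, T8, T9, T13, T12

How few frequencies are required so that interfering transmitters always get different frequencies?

5

T3, T5, T9, T12, T6 are mutually in conflict, so at least 5 frequencies are needed.
5 frequencies suffice: T3=2, T5=3, T7=1, T8=2, T14=1, T9=5, T13=2, T4=1, T12=4, T6=1. Each listed conflict is separated.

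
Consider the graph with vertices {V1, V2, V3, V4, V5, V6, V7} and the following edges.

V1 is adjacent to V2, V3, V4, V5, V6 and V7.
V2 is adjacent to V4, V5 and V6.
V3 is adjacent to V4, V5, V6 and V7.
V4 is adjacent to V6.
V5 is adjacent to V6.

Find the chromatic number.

4

V1, V3, V5, V6 are pairwise adjacent (a clique of size 4), so at least 4 colors are needed.
4 colors suffice: color 1 → {V1}; color 2 → {V2, V3}; color 3 → {V6, V7}; color 4 → {V4, V5}. Each edge has distinct colors on its endpoints.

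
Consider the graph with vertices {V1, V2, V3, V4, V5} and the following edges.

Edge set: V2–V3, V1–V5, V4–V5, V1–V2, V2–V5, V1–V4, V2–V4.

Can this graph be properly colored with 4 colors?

The chromatic number is 4. V1, V2, V4, V5 are pairwise adjacent (a clique of size 4), so at least 4 colors are needed.
4 colors suffice: V1=green, V2=red, V3=blue, V4=blue, V5=yellow.
That is already a proper 4-coloring.

Yes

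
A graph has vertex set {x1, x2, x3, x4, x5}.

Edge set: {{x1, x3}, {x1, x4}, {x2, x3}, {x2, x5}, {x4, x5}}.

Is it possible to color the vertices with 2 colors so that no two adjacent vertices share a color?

No

The cycle x1-x4-x5-x2-x3-x1 has odd length 5, so it cannot be 2-colored; at least 3 colors are needed.
So 2 colors are not enough.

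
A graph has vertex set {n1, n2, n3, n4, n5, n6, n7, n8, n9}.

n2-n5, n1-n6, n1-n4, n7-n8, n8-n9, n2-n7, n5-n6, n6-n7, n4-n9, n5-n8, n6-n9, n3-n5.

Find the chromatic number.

2

n6 and n7 are adjacent, so at least 2 colors are needed.
2 colors suffice: color 1 → {n2, n3, n4, n6, n8}; color 2 → {n1, n5, n7, n9}. Each edge has distinct colors on its endpoints.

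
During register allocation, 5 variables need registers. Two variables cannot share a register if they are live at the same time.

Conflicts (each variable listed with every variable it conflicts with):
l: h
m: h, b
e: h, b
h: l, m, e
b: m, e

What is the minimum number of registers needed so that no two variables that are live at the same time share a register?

l and h conflict, so at least 2 registers are needed.
2 registers suffice: register 1 → {h, b}; register 2 → {l, m, e}. No two conflicting variables share a register.

2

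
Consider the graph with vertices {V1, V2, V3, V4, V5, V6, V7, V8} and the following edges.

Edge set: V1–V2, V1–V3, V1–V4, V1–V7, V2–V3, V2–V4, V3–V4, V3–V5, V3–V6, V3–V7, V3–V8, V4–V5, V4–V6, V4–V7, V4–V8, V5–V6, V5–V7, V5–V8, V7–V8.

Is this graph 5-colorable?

The chromatic number is 5. V3, V4, V5, V7, V8 are pairwise adjacent (a clique of size 5), so at least 5 colors are needed.
5 colors suffice: color 1 → {V4}; color 2 → {V3}; color 3 → {V1, V5}; color 4 → {V2, V6, V7}; color 5 → {V8}.
That is already a proper 5-coloring.

Yes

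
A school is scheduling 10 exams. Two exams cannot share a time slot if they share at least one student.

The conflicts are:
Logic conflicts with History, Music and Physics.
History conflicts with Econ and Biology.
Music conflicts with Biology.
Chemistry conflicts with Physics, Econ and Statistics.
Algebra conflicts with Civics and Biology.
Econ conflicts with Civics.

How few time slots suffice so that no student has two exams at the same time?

3

The cycle Econ-History-Biology-Algebra-Civics-Econ has odd length 5, so it cannot be 2-colored; at least 3 time slots are needed.
3 time slots suffice: time slot 1 → {Logic, Chemistry, Civics, Biology}; time slot 2 → {History, Music, Physics, Algebra, Statistics}; time slot 3 → {Econ}. No two conflicting exams share a time slot.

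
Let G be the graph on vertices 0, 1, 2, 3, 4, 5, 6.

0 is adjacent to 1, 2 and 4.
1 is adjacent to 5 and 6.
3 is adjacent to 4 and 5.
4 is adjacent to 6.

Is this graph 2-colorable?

No

The cycle 5-3-4-0-1-5 has odd length 5, so it cannot be 2-colored; at least 3 colors are needed.
So 2 colors are not enough.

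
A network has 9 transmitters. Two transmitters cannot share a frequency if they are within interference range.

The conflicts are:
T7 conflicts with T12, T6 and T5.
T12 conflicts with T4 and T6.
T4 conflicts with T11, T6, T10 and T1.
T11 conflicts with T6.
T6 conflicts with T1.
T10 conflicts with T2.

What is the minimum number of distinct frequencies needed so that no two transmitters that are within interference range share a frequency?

3

T12, T4, T6 pairwise conflict, so at least 3 frequencies are needed.
Using 3 frequencies: T7=1, T12=3, T4=1, T11=3, T6=2, T10=2, T5=2, T2=1, T1=3. No two conflicting transmitters share a frequency.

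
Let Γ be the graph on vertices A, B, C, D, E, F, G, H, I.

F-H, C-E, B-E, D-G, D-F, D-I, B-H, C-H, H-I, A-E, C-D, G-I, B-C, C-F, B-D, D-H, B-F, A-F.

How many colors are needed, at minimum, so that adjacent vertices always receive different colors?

5

B, C, D, F, H are pairwise adjacent (a clique of size 5), so at least 5 colors are needed.
5 colors suffice: color 1 → {D, E}; color 2 → {A, B, I}; color 3 → {G, H}; color 4 → {F}; color 5 → {C}. No two adjacent vertices share a color.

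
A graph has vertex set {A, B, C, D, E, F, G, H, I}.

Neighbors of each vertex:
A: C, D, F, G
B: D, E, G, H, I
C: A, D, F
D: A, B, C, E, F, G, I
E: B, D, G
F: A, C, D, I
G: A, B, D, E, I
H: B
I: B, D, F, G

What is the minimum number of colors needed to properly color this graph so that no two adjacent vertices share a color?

B, D, E, G form a clique, so at least 4 colors are needed.
4 colors suffice: color 1 → {D, H}; color 2 → {F, G}; color 3 → {A, B}; color 4 → {C, E, I}. Every edge joins two different colors.

4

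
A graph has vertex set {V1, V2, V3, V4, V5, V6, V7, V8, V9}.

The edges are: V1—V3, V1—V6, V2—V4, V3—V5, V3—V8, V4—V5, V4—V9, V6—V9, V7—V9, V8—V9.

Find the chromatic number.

The cycle V6-V9-V8-V3-V1-V6 has odd length 5, so it cannot be 2-colored; at least 3 colors are needed.
A valid assignment using 3 colors: V1=3, V2=1, V3=1, V4=2, V5=3, V6=2, V7=2, V8=2, V9=1. Each edge has distinct colors on its endpoints.

3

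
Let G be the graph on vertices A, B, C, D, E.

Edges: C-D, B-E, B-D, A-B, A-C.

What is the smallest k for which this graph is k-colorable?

A and B are adjacent, so at least 2 colors are needed.
A valid assignment using 2 colors: A=blue, B=red, C=red, D=blue, E=blue. No two adjacent vertices share a color.

2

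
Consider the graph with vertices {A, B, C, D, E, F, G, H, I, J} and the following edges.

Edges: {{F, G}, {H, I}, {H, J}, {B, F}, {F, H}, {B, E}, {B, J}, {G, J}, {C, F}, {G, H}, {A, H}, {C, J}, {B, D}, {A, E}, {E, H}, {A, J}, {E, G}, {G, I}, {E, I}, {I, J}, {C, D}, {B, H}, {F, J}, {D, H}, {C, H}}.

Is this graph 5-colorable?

Yes

The chromatic number is 4. B, F, H, J form a clique, so at least 4 colors are needed.
4 colors suffice: color red → {H}; color blue → {D, E, J}; color green → {A, B, C, G}; color yellow → {F, I}.
Since 5 ≥ 4, a proper 5-coloring certainly exists.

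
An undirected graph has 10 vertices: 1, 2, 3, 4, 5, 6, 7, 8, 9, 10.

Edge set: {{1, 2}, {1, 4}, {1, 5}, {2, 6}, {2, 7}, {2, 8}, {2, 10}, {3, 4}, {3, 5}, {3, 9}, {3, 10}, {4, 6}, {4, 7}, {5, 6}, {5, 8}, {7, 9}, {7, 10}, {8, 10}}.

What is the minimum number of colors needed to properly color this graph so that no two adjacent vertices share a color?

2, 8, 10 are mutually adjacent, so at least 3 colors are needed.
3 colors suffice: 1=b, 2=a, 3=b, 4=a, 5=a, 6=b, 7=b, 8=b, 9=a, 10=c. No two adjacent vertices share a color.

3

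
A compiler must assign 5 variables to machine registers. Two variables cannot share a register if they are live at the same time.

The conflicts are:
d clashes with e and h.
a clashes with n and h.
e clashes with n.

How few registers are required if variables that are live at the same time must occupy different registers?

The cycle d-e-n-a-h-d has odd length 5, so it cannot be 2-colored; at least 3 registers are needed.
Using 3 registers: d=3, a=2, e=2, n=1, h=1. No two conflicting variables share a register.

3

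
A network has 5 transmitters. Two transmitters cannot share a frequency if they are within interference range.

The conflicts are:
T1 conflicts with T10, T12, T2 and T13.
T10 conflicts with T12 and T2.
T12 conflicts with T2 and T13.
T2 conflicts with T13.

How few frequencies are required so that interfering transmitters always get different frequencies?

T1, T12, T2, T13 are mutually in conflict, so at least 4 frequencies are needed.
A valid assignment using 4 frequencies: T1=3, T10=4, T12=2, T2=1, T13=4. Every pair that conflicts lands in different frequencies.

4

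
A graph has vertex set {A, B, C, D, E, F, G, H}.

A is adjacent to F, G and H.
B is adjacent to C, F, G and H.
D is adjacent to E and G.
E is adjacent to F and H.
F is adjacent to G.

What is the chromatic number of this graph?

3

A, F, G form a triangle, so at least 3 colors are needed.
3 colors suffice: color 1 → {C, D, F, H}; color 2 → {E, G}; color 3 → {A, B}. Each edge has distinct colors on its endpoints.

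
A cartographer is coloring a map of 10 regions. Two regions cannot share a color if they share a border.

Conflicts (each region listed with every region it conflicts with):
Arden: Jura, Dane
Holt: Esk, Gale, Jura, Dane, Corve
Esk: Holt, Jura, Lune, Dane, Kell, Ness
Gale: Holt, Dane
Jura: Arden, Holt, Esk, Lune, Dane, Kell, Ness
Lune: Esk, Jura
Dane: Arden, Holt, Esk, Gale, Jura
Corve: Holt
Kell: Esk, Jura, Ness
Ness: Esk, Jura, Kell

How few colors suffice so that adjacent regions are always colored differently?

Esk, Jura, Kell, Ness are mutually in conflict, so at least 4 colors are needed.
4 colors suffice: color 1 → {Gale, Jura, Corve}; color 2 → {Arden, Esk}; color 3 → {Lune, Dane, Kell}; color 4 → {Holt, Ness}. No two conflicting regions share a color.

4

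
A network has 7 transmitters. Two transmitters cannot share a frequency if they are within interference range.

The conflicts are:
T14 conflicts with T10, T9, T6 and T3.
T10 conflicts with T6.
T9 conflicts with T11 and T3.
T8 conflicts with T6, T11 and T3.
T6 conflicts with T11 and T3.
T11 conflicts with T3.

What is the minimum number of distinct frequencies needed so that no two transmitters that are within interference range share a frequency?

T8, T6, T11, T3 are mutually in conflict, so at least 4 frequencies are needed.
4 frequencies suffice: frequency 1 → {T9, T6}; frequency 2 → {T10, T3}; frequency 3 → {T14, T11}; frequency 4 → {T8}. No two conflicting transmitters share a frequency.

4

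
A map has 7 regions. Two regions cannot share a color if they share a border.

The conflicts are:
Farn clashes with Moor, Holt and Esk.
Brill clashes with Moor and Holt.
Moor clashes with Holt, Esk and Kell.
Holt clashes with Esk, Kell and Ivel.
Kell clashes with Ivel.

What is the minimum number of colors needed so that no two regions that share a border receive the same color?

4

Farn, Moor, Holt, Esk pairwise conflict, so at least 4 colors are needed.
4 colors suffice: color 1 → {Holt}; color 2 → {Moor, Ivel}; color 3 → {Farn, Brill, Kell}; color 4 → {Esk}. No two conflicting regions share a color.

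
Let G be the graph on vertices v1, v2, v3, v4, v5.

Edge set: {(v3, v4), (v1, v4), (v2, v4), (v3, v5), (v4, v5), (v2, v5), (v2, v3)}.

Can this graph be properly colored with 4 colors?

The chromatic number is 4. v2, v3, v4, v5 are pairwise adjacent (a clique of size 4), so at least 4 colors are needed.
4 colors suffice: color red → {v4}; color blue → {v1, v5}; color green → {v3}; color yellow → {v2}.
That is already a proper 4-coloring.

Yes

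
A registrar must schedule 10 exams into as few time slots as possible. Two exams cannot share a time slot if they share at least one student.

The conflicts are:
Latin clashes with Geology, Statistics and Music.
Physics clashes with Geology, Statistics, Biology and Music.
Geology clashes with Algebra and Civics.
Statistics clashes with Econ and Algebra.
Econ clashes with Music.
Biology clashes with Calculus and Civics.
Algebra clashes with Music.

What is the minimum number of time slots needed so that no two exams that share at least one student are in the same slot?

Latin and Geology conflict, so at least 2 time slots are needed.
2 time slots suffice: time slot 1 → {Geology, Statistics, Biology, Music}; time slot 2 → {Latin, Physics, Econ, Calculus, Algebra, Civics}. No two conflicting exams share a time slot.

2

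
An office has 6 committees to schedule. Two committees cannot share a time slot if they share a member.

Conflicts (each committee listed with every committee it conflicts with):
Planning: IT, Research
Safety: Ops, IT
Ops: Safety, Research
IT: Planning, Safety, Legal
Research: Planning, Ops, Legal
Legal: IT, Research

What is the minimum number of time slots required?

The cycle Planning-Research-Ops-Safety-IT-Planning has odd length 5, so it cannot be 2-colored; at least 3 time slots are needed.
A valid assignment using 3 time slots: Planning=2, Safety=3, Ops=2, IT=1, Research=1, Legal=2. Every pair that conflicts lands in different time slots.

3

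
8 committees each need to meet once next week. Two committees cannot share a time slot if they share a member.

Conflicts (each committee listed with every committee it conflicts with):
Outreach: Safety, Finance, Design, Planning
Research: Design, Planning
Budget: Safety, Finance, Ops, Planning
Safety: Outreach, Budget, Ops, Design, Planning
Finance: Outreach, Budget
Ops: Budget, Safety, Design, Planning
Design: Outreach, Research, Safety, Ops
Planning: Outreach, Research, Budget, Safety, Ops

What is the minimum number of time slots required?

4

Budget, Safety, Ops, Planning pairwise conflict, so at least 4 time slots are needed.
4 time slots suffice: time slot 1 → {Finance, Design, Planning}; time slot 2 → {Research, Safety}; time slot 3 → {Outreach, Budget}; time slot 4 → {Ops}. No two conflicting committees share a time slot.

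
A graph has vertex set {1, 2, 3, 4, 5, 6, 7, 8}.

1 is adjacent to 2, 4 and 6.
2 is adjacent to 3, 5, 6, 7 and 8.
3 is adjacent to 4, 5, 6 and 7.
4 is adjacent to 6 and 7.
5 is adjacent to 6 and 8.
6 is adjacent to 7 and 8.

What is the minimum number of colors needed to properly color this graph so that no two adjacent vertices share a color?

3, 4, 6, 7 are mutually adjacent (a clique of size 4), so at least 4 colors are needed.
One proper 4-coloring: 1=c, 2=b, 3=c, 4=b, 5=d, 6=a, 7=d, 8=c. Each edge has distinct colors on its endpoints.

4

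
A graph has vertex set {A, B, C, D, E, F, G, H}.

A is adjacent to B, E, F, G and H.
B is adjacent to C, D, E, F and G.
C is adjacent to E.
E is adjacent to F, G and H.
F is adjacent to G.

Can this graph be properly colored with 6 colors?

The chromatic number is 5. A, B, E, F, G are pairwise adjacent (a clique of size 5), so at least 5 colors are needed.
5 colors suffice: A=3, B=2, C=3, D=1, E=1, F=4, G=5, H=2.
Since 6 ≥ 5, a proper 6-coloring certainly exists.

Yes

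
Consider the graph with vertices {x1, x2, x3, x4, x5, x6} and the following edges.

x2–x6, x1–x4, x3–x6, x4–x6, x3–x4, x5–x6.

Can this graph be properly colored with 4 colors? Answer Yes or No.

The chromatic number is 3. x3, x4, x6 are mutually adjacent, so at least 3 colors are needed.
A valid assignment using 3 colors: x1=red, x2=blue, x3=green, x4=blue, x5=blue, x6=red.
Since 4 ≥ 3, a proper 4-coloring certainly exists.

Yes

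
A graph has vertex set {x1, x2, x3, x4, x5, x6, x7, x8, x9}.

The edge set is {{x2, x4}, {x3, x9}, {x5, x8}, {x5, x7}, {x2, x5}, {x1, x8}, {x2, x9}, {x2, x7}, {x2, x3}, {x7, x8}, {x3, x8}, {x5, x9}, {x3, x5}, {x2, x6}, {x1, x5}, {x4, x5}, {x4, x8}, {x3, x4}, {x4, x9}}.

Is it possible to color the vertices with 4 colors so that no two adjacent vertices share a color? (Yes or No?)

No

x2, x3, x4, x5, x9 form a clique, so at least 5 colors are needed.
So 4 colors are not enough.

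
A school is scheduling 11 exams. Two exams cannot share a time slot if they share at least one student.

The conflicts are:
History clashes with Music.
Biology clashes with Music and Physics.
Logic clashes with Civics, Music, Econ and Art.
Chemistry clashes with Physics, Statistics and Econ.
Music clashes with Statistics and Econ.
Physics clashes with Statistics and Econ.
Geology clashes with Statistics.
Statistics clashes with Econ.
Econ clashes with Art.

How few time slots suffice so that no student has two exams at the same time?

4

Chemistry, Physics, Statistics, Econ pairwise conflict, so at least 4 time slots are needed.
4 time slots suffice: time slot 1 → {History, Biology, Civics, Geology, Econ}; time slot 2 → {Logic, Statistics}; time slot 3 → {Music, Physics, Art}; time slot 4 → {Chemistry}. No two conflicting exams share a time slot.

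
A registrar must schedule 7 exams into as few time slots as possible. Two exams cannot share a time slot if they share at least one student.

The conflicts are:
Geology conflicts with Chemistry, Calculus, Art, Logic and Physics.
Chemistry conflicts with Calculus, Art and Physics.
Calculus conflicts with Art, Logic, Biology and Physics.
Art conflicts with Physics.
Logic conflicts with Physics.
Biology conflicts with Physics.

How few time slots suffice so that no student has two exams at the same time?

Geology, Chemistry, Calculus, Art, Physics all conflict with each other, so at least 5 time slots are needed.
A valid assignment using 5 time slots: Geology=3, Chemistry=4, Calculus=1, Art=5, Logic=4, Biology=3, Physics=2. Each listed conflict is separated.

5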